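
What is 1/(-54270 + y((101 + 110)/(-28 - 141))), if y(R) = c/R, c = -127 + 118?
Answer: -211/11449449 ≈ -1.8429e-5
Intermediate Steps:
c = -9
y(R) = -9/R
1/(-54270 + y((101 + 110)/(-28 - 141))) = 1/(-54270 - 9*(-28 - 141)/(101 + 110)) = 1/(-54270 - 9/(211/(-169))) = 1/(-54270 - 9/(211*(-1/169))) = 1/(-54270 - 9/(-211/169)) = 1/(-54270 - 9*(-169/211)) = 1/(-54270 + 1521/211) = 1/(-11449449/211) = -211/11449449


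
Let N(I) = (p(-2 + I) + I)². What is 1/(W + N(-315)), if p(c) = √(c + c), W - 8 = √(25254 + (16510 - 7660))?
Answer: 1/(98599 + 14*√174 - 630*I*√634) ≈ 9.8686e-6 + 1.5847e-6*I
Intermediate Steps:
W = 8 + 14*√174 (W = 8 + √(25254 + (16510 - 7660)) = 8 + √(25254 + 8850) = 8 + √34104 = 8 + 14*√174 ≈ 192.67)
p(c) = √2*√c (p(c) = √(2*c) = √2*√c)
N(I) = (I + √2*√(-2 + I))² (N(I) = (√2*√(-2 + I) + I)² = (I + √2*√(-2 + I))²)
1/(W + N(-315)) = 1/((8 + 14*√174) + (-315 + √2*√(-2 - 315))²) = 1/((8 + 14*√174) + (-315 + √2*√(-317))²) = 1/((8 + 14*√174) + (-315 + √2*(I*√317))²) = 1/((8 + 14*√174) + (-315 + I*√634)²) = 1/(8 + (-315 + I*√634)² + 14*√174)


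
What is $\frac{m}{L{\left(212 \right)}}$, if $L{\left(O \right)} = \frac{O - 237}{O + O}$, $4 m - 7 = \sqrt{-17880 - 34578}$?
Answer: $- \frac{742}{25} - \frac{106 i \sqrt{52458}}{25} \approx -29.68 - 971.12 i$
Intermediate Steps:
$m = \frac{7}{4} + \frac{i \sqrt{52458}}{4}$ ($m = \frac{7}{4} + \frac{\sqrt{-17880 - 34578}}{4} = \frac{7}{4} + \frac{\sqrt{-52458}}{4} = \frac{7}{4} + \frac{i \sqrt{52458}}{4} \approx 1.75 + 57.259 i$)
$L{\left(O \right)} = \frac{-237 + O}{2 O}$
$\frac{m}{L{\left(212 \right)}} = \frac{\frac{7}{4} + \frac{i \sqrt{52458}}{4}}{\frac{1}{2} \cdot \frac{1}{212} \left(-237 + 212\right)} = \frac{\frac{7}{4} + \frac{i \sqrt{52458}}{4}}{\frac{1}{2} \cdot \frac{1}{212} \left(-25\right)} = \frac{\frac{7}{4} + \frac{i \sqrt{52458}}{4}}{- \frac{25}{424}} = \left(\frac{7}{4} + \frac{i \sqrt{52458}}{4}\right) \left(- \frac{424}{25}\right) = - \frac{742}{25} - \frac{106 i \sqrt{52458}}{25}$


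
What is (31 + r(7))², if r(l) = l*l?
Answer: 6400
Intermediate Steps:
r(l) = l²
(31 + r(7))² = (31 + 7²)² = (31 + 49)² = 80² = 6400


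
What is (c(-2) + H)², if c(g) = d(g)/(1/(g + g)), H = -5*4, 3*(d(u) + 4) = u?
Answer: 16/9 ≈ 1.7778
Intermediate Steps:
d(u) = -4 + u/3
H = -20
c(g) = 2*g*(-4 + g/3) (c(g) = (-4 + g/3)/(1/(g + g)) = (-4 + g/3)/(1/(2*g)) = (-4 + g/3)/((1/(2*g))) = (-4 + g/3)*(2*g) = 2*g*(-4 + g/3))
(c(-2) + H)² = ((⅔)*(-2)*(-12 - 2) - 20)² = ((⅔)*(-2)*(-14) - 20)² = (56/3 - 20)² = (-4/3)² = 16/9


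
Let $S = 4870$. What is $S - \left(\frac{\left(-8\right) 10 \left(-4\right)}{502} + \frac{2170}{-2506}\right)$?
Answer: $\frac{218814495}{44929} \approx 4870.2$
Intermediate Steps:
$S - \left(\frac{\left(-8\right) 10 \left(-4\right)}{502} + \frac{2170}{-2506}\right) = 4870 - \left(\frac{\left(-8\right) 10 \left(-4\right)}{502} + \frac{2170}{-2506}\right) = 4870 - \left(\left(-80\right) \left(-4\right) \frac{1}{502} + 2170 \left(- \frac{1}{2506}\right)\right) = 4870 - \left(320 \cdot \frac{1}{502} - \frac{155}{179}\right) = 4870 - \left(\frac{160}{251} - \frac{155}{179}\right) = 4870 - - \frac{10265}{44929} = 4870 + \frac{10265}{44929} = \frac{218814495}{44929}$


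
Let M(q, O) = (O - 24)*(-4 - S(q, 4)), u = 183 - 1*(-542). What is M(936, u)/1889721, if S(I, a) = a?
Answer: -5608/1889721 ≈ -0.0029676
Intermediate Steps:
u = 725 (u = 183 + 542 = 725)
M(q, O) = 192 - 8*O (M(q, O) = (O - 24)*(-4 - 1*4) = (-24 + O)*(-4 - 4) = (-24 + O)*(-8) = 192 - 8*O)
M(936, u)/1889721 = (192 - 8*725)/1889721 = (192 - 5800)*(1/1889721) = -5608*1/1889721 = -5608/1889721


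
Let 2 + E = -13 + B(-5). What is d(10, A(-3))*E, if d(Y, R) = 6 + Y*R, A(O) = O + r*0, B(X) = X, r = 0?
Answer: 480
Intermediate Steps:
A(O) = O (A(O) = O + 0*0 = O + 0 = O)
d(Y, R) = 6 + R*Y
E = -20 (E = -2 + (-13 - 5) = -2 - 18 = -20)
d(10, A(-3))*E = (6 - 3*10)*(-20) = (6 - 30)*(-20) = -24*(-20) = 480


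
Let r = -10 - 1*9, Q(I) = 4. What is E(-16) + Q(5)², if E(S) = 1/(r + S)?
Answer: 559/35 ≈ 15.971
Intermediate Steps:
r = -19 (r = -10 - 9 = -19)
E(S) = 1/(-19 + S)
E(-16) + Q(5)² = 1/(-19 - 16) + 4² = 1/(-35) + 16 = -1/35 + 16 = 559/35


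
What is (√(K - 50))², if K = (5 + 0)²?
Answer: -25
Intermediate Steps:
K = 25 (K = 5² = 25)
(√(K - 50))² = (√(25 - 50))² = (√(-25))² = (5*I)² = -25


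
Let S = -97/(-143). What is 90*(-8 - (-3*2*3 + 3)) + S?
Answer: 90187/143 ≈ 630.68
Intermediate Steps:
S = 97/143 (S = -97*(-1/143) = 97/143 ≈ 0.67832)
90*(-8 - (-3*2*3 + 3)) + S = 90*(-8 - (-3*2*3 + 3)) + 97/143 = 90*(-8 - (-6*3 + 3)) + 97/143 = 90*(-8 - (-18 + 3)) + 97/143 = 90*(-8 - 1*(-15)) + 97/143 = 90*(-8 + 15) + 97/143 = 90*7 + 97/143 = 630 + 97/143 = 90187/143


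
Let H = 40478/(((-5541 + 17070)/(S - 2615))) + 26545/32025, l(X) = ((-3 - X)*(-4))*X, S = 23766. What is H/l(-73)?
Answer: 4280798671/1178263800 ≈ 3.6331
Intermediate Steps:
l(X) = X*(12 + 4*X) (l(X) = (12 + 4*X)*X = X*(12 + 4*X))
H = 4280798671/57645 (H = 40478/(((-5541 + 17070)/(23766 - 2615))) + 26545/32025 = 40478/((11529/21151)) + 26545*(1/32025) = 40478/((11529*(1/21151))) + 5309/6405 = 40478/(11529/21151) + 5309/6405 = 40478*(21151/11529) + 5309/6405 = 856150178/11529 + 5309/6405 = 4280798671/57645 ≈ 74261.)
H/l(-73) = 4280798671/(57645*((4*(-73)*(3 - 73)))) = 4280798671/(57645*((4*(-73)*(-70)))) = (4280798671/57645)/20440 = (4280798671/57645)*(1/20440) = 4280798671/1178263800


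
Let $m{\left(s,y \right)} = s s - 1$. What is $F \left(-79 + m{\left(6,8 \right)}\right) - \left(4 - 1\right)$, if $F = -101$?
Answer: $4441$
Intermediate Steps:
$m{\left(s,y \right)} = -1 + s^{2}$ ($m{\left(s,y \right)} = s^{2} - 1 = -1 + s^{2}$)
$F \left(-79 + m{\left(6,8 \right)}\right) - \left(4 - 1\right) = - 101 \left(-79 - \left(1 - 6^{2}\right)\right) - \left(4 - 1\right) = - 101 \left(-79 + \left(-1 + 36\right)\right) - 3 = - 101 \left(-79 + 35\right) - 3 = \left(-101\right) \left(-44\right) - 3 = 4444 - 3 = 4441$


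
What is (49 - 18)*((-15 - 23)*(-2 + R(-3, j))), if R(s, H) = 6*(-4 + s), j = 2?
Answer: 51832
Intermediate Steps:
R(s, H) = -24 + 6*s
(49 - 18)*((-15 - 23)*(-2 + R(-3, j))) = (49 - 18)*((-15 - 23)*(-2 + (-24 + 6*(-3)))) = 31*(-38*(-2 + (-24 - 18))) = 31*(-38*(-2 - 42)) = 31*(-38*(-44)) = 31*1672 = 51832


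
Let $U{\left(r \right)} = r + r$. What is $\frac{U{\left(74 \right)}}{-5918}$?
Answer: $- \frac{74}{2959} \approx -0.025008$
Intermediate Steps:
$U{\left(r \right)} = 2 r$
$\frac{U{\left(74 \right)}}{-5918} = \frac{2 \cdot 74}{-5918} = 148 \left(- \frac{1}{5918}\right) = - \frac{74}{2959}$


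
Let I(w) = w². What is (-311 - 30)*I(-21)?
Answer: -150381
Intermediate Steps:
(-311 - 30)*I(-21) = (-311 - 30)*(-21)² = -341*441 = -150381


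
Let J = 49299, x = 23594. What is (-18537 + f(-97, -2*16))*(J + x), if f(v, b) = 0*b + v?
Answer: -1358288162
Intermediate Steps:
f(v, b) = v (f(v, b) = 0 + v = v)
(-18537 + f(-97, -2*16))*(J + x) = (-18537 - 97)*(49299 + 23594) = -18634*72893 = -1358288162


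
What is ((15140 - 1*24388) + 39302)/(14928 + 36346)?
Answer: 15027/25637 ≈ 0.58615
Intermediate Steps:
((15140 - 1*24388) + 39302)/(14928 + 36346) = ((15140 - 24388) + 39302)/51274 = (-9248 + 39302)*(1/51274) = 30054*(1/51274) = 15027/25637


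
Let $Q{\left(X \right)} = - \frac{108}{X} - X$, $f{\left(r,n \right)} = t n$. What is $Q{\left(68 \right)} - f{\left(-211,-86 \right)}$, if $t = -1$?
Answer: $- \frac{2645}{17} \approx -155.59$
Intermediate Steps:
$f{\left(r,n \right)} = - n$
$Q{\left(X \right)} = - X - \frac{108}{X}$
$Q{\left(68 \right)} - f{\left(-211,-86 \right)} = \left(\left(-1\right) 68 - \frac{108}{68}\right) - \left(-1\right) \left(-86\right) = \left(-68 - \frac{27}{17}\right) - 86 = - \frac{1183}{17} - 86 = - \frac{2645}{17}$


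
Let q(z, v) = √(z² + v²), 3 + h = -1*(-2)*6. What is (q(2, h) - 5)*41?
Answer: -205 + 41*√85 ≈ 173.00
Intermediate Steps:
h = 9 (h = -3 - 1*(-2)*6 = -3 + 2*6 = -3 + 12 = 9)
q(z, v) = √(v² + z²)
(q(2, h) - 5)*41 = (√(9² + 2²) - 5)*41 = (√(81 + 4) - 5)*41 = (√85 - 5)*41 = (-5 + √85)*41 = -205 + 41*√85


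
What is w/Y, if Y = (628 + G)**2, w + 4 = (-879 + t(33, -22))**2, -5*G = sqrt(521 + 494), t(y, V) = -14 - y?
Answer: 21436800/(3140 - sqrt(1015))**2 ≈ 2.2190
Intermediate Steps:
G = -sqrt(1015)/5 (G = -sqrt(521 + 494)/5 = -sqrt(1015)/5 ≈ -6.3718)
w = 857472 (w = -4 + (-879 + (-14 - 1*33))**2 = -4 + (-879 + (-14 - 33))**2 = -4 + (-879 - 47)**2 = -4 + (-926)**2 = -4 + 857476 = 857472)
Y = (628 - sqrt(1015)/5)**2 ≈ 3.8642e+5
w/Y = 857472/(((3140 - sqrt(1015))**2/25)) = 857472*(25/(3140 - sqrt(1015))**2) = 21436800/(3140 - sqrt(1015))**2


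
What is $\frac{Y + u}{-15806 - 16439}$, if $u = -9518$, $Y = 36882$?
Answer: $- \frac{27364}{32245} \approx -0.84863$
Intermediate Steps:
$\frac{Y + u}{-15806 - 16439} = \frac{36882 - 9518}{-15806 - 16439} = \frac{27364}{-32245} = 27364 \left(- \frac{1}{32245}\right) = - \frac{27364}{32245}$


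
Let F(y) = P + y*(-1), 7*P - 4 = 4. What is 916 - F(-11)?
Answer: 6327/7 ≈ 903.86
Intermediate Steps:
P = 8/7 (P = 4/7 + (⅐)*4 = 4/7 + 4/7 = 8/7 ≈ 1.1429)
F(y) = 8/7 - y (F(y) = 8/7 + y*(-1) = 8/7 - y)
916 - F(-11) = 916 - (8/7 - 1*(-11)) = 916 - (8/7 + 11) = 916 - 1*85/7 = 916 - 85/7 = 6327/7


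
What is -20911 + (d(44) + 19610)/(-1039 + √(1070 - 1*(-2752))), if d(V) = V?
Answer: -22514362295/1075699 - 137578*√78/1075699 ≈ -20931.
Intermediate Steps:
-20911 + (d(44) + 19610)/(-1039 + √(1070 - 1*(-2752))) = -20911 + (44 + 19610)/(-1039 + √(1070 - 1*(-2752))) = -20911 + 19654/(-1039 + √(1070 + 2752)) = -20911 + 19654/(-1039 + √3822) = -20911 + 19654/(-1039 + 7*√78)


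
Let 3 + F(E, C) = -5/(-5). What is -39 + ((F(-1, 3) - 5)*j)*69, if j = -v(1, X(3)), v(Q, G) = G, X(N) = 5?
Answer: 2376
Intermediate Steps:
F(E, C) = -2 (F(E, C) = -3 - 5/(-5) = -3 - 5*(-1/5) = -3 + 1 = -2)
j = -5 (j = -1*5 = -5)
-39 + ((F(-1, 3) - 5)*j)*69 = -39 + ((-2 - 5)*(-5))*69 = -39 - 7*(-5)*69 = -39 + 35*69 = -39 + 2415 = 2376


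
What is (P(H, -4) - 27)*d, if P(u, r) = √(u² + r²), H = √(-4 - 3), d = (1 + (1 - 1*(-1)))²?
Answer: -216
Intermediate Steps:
d = 9 (d = (1 + (1 + 1))² = (1 + 2)² = 3² = 9)
H = I*√7 (H = √(-7) = I*√7 ≈ 2.6458*I)
P(u, r) = √(r² + u²)
(P(H, -4) - 27)*d = (√((-4)² + (I*√7)²) - 27)*9 = (√(16 - 7) - 27)*9 = (√9 - 27)*9 = (3 - 27)*9 = -24*9 = -216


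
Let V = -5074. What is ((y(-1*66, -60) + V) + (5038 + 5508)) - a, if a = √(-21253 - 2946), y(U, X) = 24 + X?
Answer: 5436 - I*√24199 ≈ 5436.0 - 155.56*I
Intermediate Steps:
a = I*√24199 (a = √(-24199) = I*√24199 ≈ 155.56*I)
((y(-1*66, -60) + V) + (5038 + 5508)) - a = (((24 - 60) - 5074) + (5038 + 5508)) - I*√24199 = ((-36 - 5074) + 10546) - I*√24199 = (-5110 + 10546) - I*√24199 = 5436 - I*√24199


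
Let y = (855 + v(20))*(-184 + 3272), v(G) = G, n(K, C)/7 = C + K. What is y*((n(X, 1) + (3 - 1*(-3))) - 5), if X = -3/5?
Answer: 10267600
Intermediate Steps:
X = -3/5 (X = -3*1/5 = -3/5 ≈ -0.60000)
n(K, C) = 7*C + 7*K (n(K, C) = 7*(C + K) = 7*C + 7*K)
y = 2702000 (y = (855 + 20)*(-184 + 3272) = 875*3088 = 2702000)
y*((n(X, 1) + (3 - 1*(-3))) - 5) = 2702000*(((7*1 + 7*(-3/5)) + (3 - 1*(-3))) - 5) = 2702000*(((7 - 21/5) + (3 + 3)) - 5) = 2702000*((14/5 + 6) - 5) = 2702000*(44/5 - 5) = 2702000*(19/5) = 10267600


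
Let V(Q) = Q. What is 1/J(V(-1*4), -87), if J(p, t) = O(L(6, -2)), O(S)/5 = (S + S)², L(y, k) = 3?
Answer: 1/180 ≈ 0.0055556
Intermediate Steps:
O(S) = 20*S² (O(S) = 5*(S + S)² = 5*(2*S)² = 5*(4*S²) = 20*S²)
J(p, t) = 180 (J(p, t) = 20*3² = 20*9 = 180)
1/J(V(-1*4), -87) = 1/180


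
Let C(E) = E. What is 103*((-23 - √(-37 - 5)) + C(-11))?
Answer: -3502 - 103*I*√42 ≈ -3502.0 - 667.52*I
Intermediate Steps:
103*((-23 - √(-37 - 5)) + C(-11)) = 103*((-23 - √(-37 - 5)) - 11) = 103*((-23 - √(-42)) - 11) = 103*((-23 - I*√42) - 11) = 103*(-34 - I*√42) = -3502 - 103*I*√42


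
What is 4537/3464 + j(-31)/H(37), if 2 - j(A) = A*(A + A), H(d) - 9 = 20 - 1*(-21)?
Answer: -642403/17320 ≈ -37.090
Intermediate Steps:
H(d) = 50 (H(d) = 9 + (20 - 1*(-21)) = 9 + (20 + 21) = 9 + 41 = 50)
j(A) = 2 - 2*A² (j(A) = 2 - A*(A + A) = 2 - A*2*A = 2 - 2*A²)
4537/3464 + j(-31)/H(37) = 4537/3464 + (2 - 2*(-31)²)/50 = 4537*(1/3464) + (2 - 2*961)*(1/50) = 4537/3464 + (2 - 1922)*(1/50) = 4537/3464 - 1920*1/50 = 4537/3464 - 192/5 = -642403/17320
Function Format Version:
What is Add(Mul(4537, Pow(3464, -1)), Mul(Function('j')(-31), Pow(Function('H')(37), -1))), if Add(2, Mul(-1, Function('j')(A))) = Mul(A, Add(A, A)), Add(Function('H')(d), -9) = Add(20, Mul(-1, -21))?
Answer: Rational(-642403, 17320) ≈ -37.090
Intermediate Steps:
Function('H')(d) = 50 (Function('H')(d) = Add(9, Add(20, Mul(-1, -21))) = Add(9, Add(20, 21)) = Add(9, 41) = 50)
Function('j')(A) = Add(2, Mul(-2, Pow(A, 2))) (Function('j')(A) = Add(2, Mul(-1, Mul(A, Add(A, A)))) = Add(2, Mul(-1, Mul(A, Mul(2, A)))) = Add(2, Mul(-1, Mul(2, Pow(A, 2)))) = Add(2, Mul(-2, Pow(A, 2))))
Add(Mul(4537, Pow(3464, -1)), Mul(Function('j')(-31), Pow(Function('H')(37), -1))) = Add(Mul(4537, Pow(3464, -1)), Mul(Add(2, Mul(-2, Pow(-31, 2))), Pow(50, -1))) = Add(Mul(4537, Rational(1, 3464)), Mul(Add(2, Mul(-2, 961)), Rational(1, 50))) = Add(Rational(4537, 3464), Mul(Add(2, -1922), Rational(1, 50))) = Add(Rational(4537, 3464), Mul(-1920, Rational(1, 50))) = Add(Rational(4537, 3464), Rational(-192, 5)) = Rational(-642403, 17320)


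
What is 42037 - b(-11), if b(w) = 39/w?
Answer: 462446/11 ≈ 42041.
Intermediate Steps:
42037 - b(-11) = 42037 - 39/(-11) = 42037 - 39*(-1)/11 = 42037 - 1*(-39/11) = 42037 + 39/11 = 462446/11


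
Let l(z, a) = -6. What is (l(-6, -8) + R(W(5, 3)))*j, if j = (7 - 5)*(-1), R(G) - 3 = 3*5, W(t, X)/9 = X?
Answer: -24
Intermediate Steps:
W(t, X) = 9*X
R(G) = 18 (R(G) = 3 + 3*5 = 3 + 15 = 18)
j = -2 (j = 2*(-1) = -2)
(l(-6, -8) + R(W(5, 3)))*j = (-6 + 18)*(-2) = 12*(-2) = -24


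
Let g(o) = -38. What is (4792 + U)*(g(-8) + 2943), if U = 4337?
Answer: 26519745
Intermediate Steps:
(4792 + U)*(g(-8) + 2943) = (4792 + 4337)*(-38 + 2943) = 9129*2905 = 26519745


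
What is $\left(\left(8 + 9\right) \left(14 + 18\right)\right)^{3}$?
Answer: $160989184$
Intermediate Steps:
$\left(\left(8 + 9\right) \left(14 + 18\right)\right)^{3} = \left(17 \cdot 32\right)^{3} = 544^{3} = 160989184$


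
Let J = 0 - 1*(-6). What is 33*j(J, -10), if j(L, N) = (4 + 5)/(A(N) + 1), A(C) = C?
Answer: -33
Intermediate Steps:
J = 6 (J = 0 + 6 = 6)
j(L, N) = 9/(1 + N) (j(L, N) = (4 + 5)/(N + 1) = 9/(1 + N))
33*j(J, -10) = 33*(9/(1 - 10)) = 33*(9/(-9)) = 33*(9*(-⅑)) = 33*(-1) = -33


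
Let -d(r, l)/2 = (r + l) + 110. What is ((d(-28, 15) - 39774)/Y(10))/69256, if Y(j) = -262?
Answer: 2498/1134067 ≈ 0.0022027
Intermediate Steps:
d(r, l) = -220 - 2*l - 2*r (d(r, l) = -2*((r + l) + 110) = -2*((l + r) + 110) = -2*(110 + l + r) = -220 - 2*l - 2*r)
((d(-28, 15) - 39774)/Y(10))/69256 = (((-220 - 2*15 - 2*(-28)) - 39774)/(-262))/69256 = (((-220 - 30 + 56) - 39774)*(-1/262))*(1/69256) = ((-194 - 39774)*(-1/262))*(1/69256) = -39968*(-1/262)*(1/69256) = (19984/131)*(1/69256) = 2498/1134067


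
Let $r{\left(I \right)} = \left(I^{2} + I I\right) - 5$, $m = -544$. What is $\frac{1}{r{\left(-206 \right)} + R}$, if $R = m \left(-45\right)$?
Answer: $\frac{1}{109347} \approx 9.1452 \cdot 10^{-6}$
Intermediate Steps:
$r{\left(I \right)} = -5 + 2 I^{2}$ ($r{\left(I \right)} = \left(I^{2} + I^{2}\right) - 5 = 2 I^{2} - 5 = -5 + 2 I^{2}$)
$R = 24480$ ($R = \left(-544\right) \left(-45\right) = 24480$)
$\frac{1}{r{\left(-206 \right)} + R} = \frac{1}{\left(-5 + 2 \left(-206\right)^{2}\right) + 24480} = \frac{1}{\left(-5 + 2 \cdot 42436\right) + 24480} = \frac{1}{\left(-5 + 84872\right) + 24480} = \frac{1}{84867 + 24480} = \frac{1}{109347}$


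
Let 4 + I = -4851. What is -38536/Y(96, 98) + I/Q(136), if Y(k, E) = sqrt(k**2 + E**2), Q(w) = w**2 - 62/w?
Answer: -330140/1257697 - 19268*sqrt(4705)/4705 ≈ -281.17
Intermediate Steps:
I = -4855 (I = -4 - 4851 = -4855)
Y(k, E) = sqrt(E**2 + k**2)
-38536/Y(96, 98) + I/Q(136) = -38536/sqrt(98**2 + 96**2) - 4855*136/(-62 + 136**3) = -38536/sqrt(9604 + 9216) - 4855*136/(-62 + 2515456) = -38536*sqrt(4705)/9410 - 4855/((1/136)*2515394) = -38536*sqrt(4705)/9410 - 4855/1257697/68 = -19268*sqrt(4705)/4705 - 4855*68/1257697 = -19268*sqrt(4705)/4705 - 330140/1257697 = -330140/1257697 - 19268*sqrt(4705)/4705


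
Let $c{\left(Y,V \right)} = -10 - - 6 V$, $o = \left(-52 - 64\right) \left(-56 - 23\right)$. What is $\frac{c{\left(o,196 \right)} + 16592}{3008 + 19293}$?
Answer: $\frac{17758}{22301} \approx 0.79629$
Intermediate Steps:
$o = 9164$ ($o = \left(-116\right) \left(-79\right) = 9164$)
$c{\left(Y,V \right)} = -10 + 6 V$
$\frac{c{\left(o,196 \right)} + 16592}{3008 + 19293} = \frac{\left(-10 + 6 \cdot 196\right) + 16592}{3008 + 19293} = \frac{\left(-10 + 1176\right) + 16592}{22301} = \left(1166 + 16592\right) \frac{1}{22301} = 17758 \cdot \frac{1}{22301} = \frac{17758}{22301}$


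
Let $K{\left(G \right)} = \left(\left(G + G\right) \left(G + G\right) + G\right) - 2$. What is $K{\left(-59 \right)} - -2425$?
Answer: $16288$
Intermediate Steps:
$K{\left(G \right)} = -2 + G + 4 G^{2}$ ($K{\left(G \right)} = \left(2 G 2 G + G\right) - 2 = \left(4 G^{2} + G\right) - 2 = \left(G + 4 G^{2}\right) - 2 = -2 + G + 4 G^{2}$)
$K{\left(-59 \right)} - -2425 = \left(-2 - 59 + 4 \left(-59\right)^{2}\right) - -2425 = \left(-2 - 59 + 4 \cdot 3481\right) + 2425 = \left(-2 - 59 + 13924\right) + 2425 = 13863 + 2425 = 16288$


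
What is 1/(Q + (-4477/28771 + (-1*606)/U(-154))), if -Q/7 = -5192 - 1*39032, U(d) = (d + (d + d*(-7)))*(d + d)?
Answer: 3411665180/1056141844277193 ≈ 3.2303e-6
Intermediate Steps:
U(d) = -10*d² (U(d) = (d + (d - 7*d))*(2*d) = (d - 6*d)*(2*d) = (-5*d)*(2*d) = -10*d²)
Q = 309568 (Q = -7*(-5192 - 1*39032) = -7*(-5192 - 39032) = -7*(-44224) = 309568)
1/(Q + (-4477/28771 + (-1*606)/U(-154))) = 1/(309568 + (-4477/28771 + (-1*606)/((-10*(-154)²)))) = 1/(309568 + (-4477*1/28771 - 606/((-10*23716)))) = 1/(309568 + (-4477/28771 - 606/(-237160))) = 1/(309568 + (-4477/28771 - 606*(-1/237160))) = 1/(309568 + (-4477/28771 + 303/118580)) = 1/(309568 - 522165047/3411665180) = 1/(1056141844277193/3411665180) = 3411665180/1056141844277193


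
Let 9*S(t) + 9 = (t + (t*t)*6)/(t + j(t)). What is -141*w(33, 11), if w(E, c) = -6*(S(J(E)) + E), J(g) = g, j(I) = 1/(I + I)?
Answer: 99731556/2179 ≈ 45769.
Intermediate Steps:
j(I) = 1/(2*I)
S(t) = -1 + (t + 6*t²)/(9*(t + 1/(2*t))) (S(t) = -1 + ((t + (t*t)*6)/(t + 1/(2*t)))/9 = -1 + ((t + t²*6)/(t + 1/(2*t)))/9 = -1 + ((t + 6*t²)/(t + 1/(2*t)))/9 = -1 + (t + 6*t²)/(9*(t + 1/(2*t))))
w(E, c) = -6*E - 2*(-9 - 16*E² + 12*E³)/(3*(1 + 2*E²)) (w(E, c) = -6*((-9 - 16*E² + 12*E³)/(9*(1 + 2*E²)) + E) = -6*(E + (-9 - 16*E² + 12*E³)/(9*(1 + 2*E²))) = -6*E - 2*(-9 - 16*E² + 12*E³)/(3*(1 + 2*E²)))
-141*w(33, 11) = -94*(9 - 30*33³ - 9*33 + 16*33²)/(1 + 2*33²) = -94*(9 - 30*35937 - 297 + 16*1089)/(1 + 2*1089) = -94*(9 - 1078110 - 297 + 17424)/(1 + 2178) = -94*(-1060974)/2179 = -141*(-707316/2179) = 99731556/2179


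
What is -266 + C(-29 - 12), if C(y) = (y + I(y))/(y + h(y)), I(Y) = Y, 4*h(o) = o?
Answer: -1322/5 ≈ -264.40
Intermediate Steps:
h(o) = o/4
C(y) = 8/5 (C(y) = (y + y)/(y + y/4) = (2*y)/((5*y/4)) = (2*y)*(4/(5*y)) = 8/5)
-266 + C(-29 - 12) = -266 + 8/5 = -1322/5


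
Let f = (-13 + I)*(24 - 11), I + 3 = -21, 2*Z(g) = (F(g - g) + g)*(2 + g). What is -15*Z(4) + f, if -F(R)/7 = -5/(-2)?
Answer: 253/2 ≈ 126.50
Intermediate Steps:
F(R) = -35/2 (F(R) = -(-35)/(-2) = -(-35)*(-1)/2 = -7*5/2 = -35/2)
Z(g) = (2 + g)*(-35/2 + g)/2 (Z(g) = ((-35/2 + g)*(2 + g))/2 = ((2 + g)*(-35/2 + g))/2 = (2 + g)*(-35/2 + g)/2)
I = -24 (I = -3 - 21 = -24)
f = -481 (f = (-13 - 24)*(24 - 11) = -37*13 = -481)
-15*Z(4) + f = -15*(-35/2 + (½)*4² - 31/4*4) - 481 = -15*(-35/2 + (½)*16 - 31) - 481 = -15*(-35/2 + 8 - 31) - 481 = -15*(-81/2) - 481 = 1215/2 - 481 = 253/2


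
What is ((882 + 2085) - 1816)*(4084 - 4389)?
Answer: -351055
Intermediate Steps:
((882 + 2085) - 1816)*(4084 - 4389) = (2967 - 1816)*(-305) = 1151*(-305) = -351055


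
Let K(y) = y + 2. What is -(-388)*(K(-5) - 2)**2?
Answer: 9700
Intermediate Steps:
K(y) = 2 + y
-(-388)*(K(-5) - 2)**2 = -(-388)*((2 - 5) - 2)**2 = -(-388)*(-3 - 2)**2 = -(-388)*(-5)**2 = -(-388)*25 = -194*(-50) = 9700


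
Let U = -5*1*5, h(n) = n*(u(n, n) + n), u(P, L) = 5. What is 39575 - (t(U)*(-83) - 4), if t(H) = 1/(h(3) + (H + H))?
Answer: 1028971/26 ≈ 39576.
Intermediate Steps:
h(n) = n*(5 + n)
U = -25 (U = -5*5 = -25)
t(H) = 1/(24 + 2*H) (t(H) = 1/(3*(5 + 3) + (H + H)) = 1/(3*8 + 2*H) = 1/(24 + 2*H))
39575 - (t(U)*(-83) - 4) = 39575 - ((1/(2*(12 - 25)))*(-83) - 4) = 39575 - (((1/2)/(-13))*(-83) - 4) = 39575 - (((1/2)*(-1/13))*(-83) - 4) = 39575 - (-1/26*(-83) - 4) = 39575 - (83/26 - 4) = 39575 - 1*(-21/26) = 39575 + 21/26 = 1028971/26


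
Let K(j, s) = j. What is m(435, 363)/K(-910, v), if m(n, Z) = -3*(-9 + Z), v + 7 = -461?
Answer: 531/455 ≈ 1.1670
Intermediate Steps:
v = -468 (v = -7 - 461 = -468)
m(n, Z) = 27 - 3*Z
m(435, 363)/K(-910, v) = (27 - 3*363)/(-910) = (27 - 1089)*(-1/910) = -1062*(-1/910) = 531/455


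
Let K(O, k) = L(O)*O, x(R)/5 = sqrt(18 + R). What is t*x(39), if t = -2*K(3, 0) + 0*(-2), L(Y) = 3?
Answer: -90*sqrt(57) ≈ -679.49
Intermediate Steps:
x(R) = 5*sqrt(18 + R)
K(O, k) = 3*O
t = -18 (t = -6*3 + 0*(-2) = -2*9 + 0 = -18 + 0 = -18)
t*x(39) = -90*sqrt(18 + 39) = -90*sqrt(57)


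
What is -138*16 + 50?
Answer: -2158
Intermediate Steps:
-138*16 + 50 = -2208 + 50 = -2158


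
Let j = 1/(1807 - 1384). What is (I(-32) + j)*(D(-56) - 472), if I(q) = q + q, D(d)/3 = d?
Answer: 17325440/423 ≈ 40959.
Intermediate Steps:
D(d) = 3*d
I(q) = 2*q
j = 1/423 ≈ 0.0023641
(I(-32) + j)*(D(-56) - 472) = (2*(-32) + 1/423)*(3*(-56) - 472) = (-64 + 1/423)*(-168 - 472) = -27071/423*(-640) = 17325440/423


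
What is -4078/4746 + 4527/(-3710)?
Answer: -2615323/1257690 ≈ -2.0795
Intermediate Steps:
-4078/4746 + 4527/(-3710) = -4078*1/4746 + 4527*(-1/3710) = -2039/2373 - 4527/3710 = -2615323/1257690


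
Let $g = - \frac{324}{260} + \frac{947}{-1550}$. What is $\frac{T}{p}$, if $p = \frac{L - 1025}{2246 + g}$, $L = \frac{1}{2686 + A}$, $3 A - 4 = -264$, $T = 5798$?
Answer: $- \frac{78634593884966}{6194533925} \approx -12694.0$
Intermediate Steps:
$A = - \frac{260}{3}$ ($A = \frac{4}{3} + \frac{1}{3} \left(-264\right) = \frac{4}{3} - 88 = - \frac{260}{3} \approx -86.667$)
$g = - \frac{37421}{20150}$ ($g = \left(-324\right) \frac{1}{260} + 947 \left(- \frac{1}{1550}\right) = - \frac{81}{65} - \frac{947}{1550} = - \frac{37421}{20150} \approx -1.8571$)
$L = \frac{3}{7798}$ ($L = \frac{1}{2686 - \frac{260}{3}} = \frac{1}{\frac{7798}{3}} = \frac{3}{7798} \approx 0.00038471$)
$p = - \frac{80528941025}{176310748621}$ ($p = \frac{\frac{3}{7798} - 1025}{2246 - \frac{37421}{20150}} = - \frac{7992947}{7798 \cdot \frac{45219479}{20150}} = \left(- \frac{7992947}{7798}\right) \frac{20150}{45219479} = - \frac{80528941025}{176310748621} \approx -0.45674$)
$\frac{T}{p} = \frac{5798}{- \frac{80528941025}{176310748621}} = 5798 \left(- \frac{176310748621}{80528941025}\right) = - \frac{78634593884966}{6194533925}$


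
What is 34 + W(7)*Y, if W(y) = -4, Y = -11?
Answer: 78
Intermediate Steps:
34 + W(7)*Y = 34 - 4*(-11) = 34 + 44 = 78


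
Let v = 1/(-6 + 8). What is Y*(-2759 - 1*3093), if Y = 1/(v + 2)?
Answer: -11704/5 ≈ -2340.8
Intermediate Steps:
v = ½ (v = 1/2 = ½ ≈ 0.50000)
Y = ⅖ (Y = 1/(½ + 2) = 1/(5/2) = ⅖ ≈ 0.40000)
Y*(-2759 - 1*3093) = 2*(-2759 - 1*3093)/5 = 2*(-2759 - 3093)/5 = (⅖)*(-5852) = -11704/5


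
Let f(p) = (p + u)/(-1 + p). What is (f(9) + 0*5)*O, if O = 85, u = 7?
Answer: 170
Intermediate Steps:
f(p) = (7 + p)/(-1 + p) (f(p) = (p + 7)/(-1 + p) = (7 + p)/(-1 + p))
(f(9) + 0*5)*O = ((7 + 9)/(-1 + 9) + 0*5)*85 = (16/8 + 0)*85 = ((1/8)*16 + 0)*85 = (2 + 0)*85 = 2*85 = 170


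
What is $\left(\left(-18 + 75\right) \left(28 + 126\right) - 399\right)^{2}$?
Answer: $70207641$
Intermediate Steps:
$\left(\left(-18 + 75\right) \left(28 + 126\right) - 399\right)^{2} = \left(57 \cdot 154 - 399\right)^{2} = \left(8778 - 399\right)^{2} = 8379^{2} = 70207641$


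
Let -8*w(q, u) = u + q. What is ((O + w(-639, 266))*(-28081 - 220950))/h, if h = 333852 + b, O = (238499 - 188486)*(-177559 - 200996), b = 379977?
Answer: 37718576269852757/5710632 ≈ 6.6050e+9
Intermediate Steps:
O = -18932671215 (O = 50013*(-378555) = -18932671215)
w(q, u) = -q/8 - u/8 (w(q, u) = -(u + q)/8 = -(q + u)/8 = -q/8 - u/8)
h = 713829 (h = 333852 + 379977 = 713829)
((O + w(-639, 266))*(-28081 - 220950))/h = ((-18932671215 + (-⅛*(-639) - ⅛*266))*(-28081 - 220950))/713829 = ((-18932671215 + (639/8 - 133/4))*(-249031))*(1/713829) = ((-18932671215 + 373/8)*(-249031))*(1/713829) = -151461369347/8*(-249031)*(1/713829) = (37718576269852757/8)*(1/713829) = 37718576269852757/5710632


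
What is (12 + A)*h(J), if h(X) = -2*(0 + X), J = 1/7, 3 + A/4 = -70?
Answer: 80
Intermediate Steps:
A = -292 (A = -12 + 4*(-70) = -12 - 280 = -292)
J = ⅐ ≈ 0.14286
h(X) = -2*X
(12 + A)*h(J) = (12 - 292)*(-2*⅐) = -280*(-2/7) = 80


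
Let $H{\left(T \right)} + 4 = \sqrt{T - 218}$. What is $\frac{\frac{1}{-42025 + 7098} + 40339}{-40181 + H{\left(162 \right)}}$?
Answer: $- \frac{56617460326620}{56401316932487} - \frac{2817840504 i \sqrt{14}}{56401316932487} \approx -1.0038 - 0.00018694 i$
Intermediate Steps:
$H{\left(T \right)} = -4 + \sqrt{-218 + T}$ ($H{\left(T \right)} = -4 + \sqrt{T - 218} = -4 + \sqrt{-218 + T}$)
$\frac{\frac{1}{-42025 + 7098} + 40339}{-40181 + H{\left(162 \right)}} = \frac{\frac{1}{-42025 + 7098} + 40339}{-40181 - \left(4 - \sqrt{-218 + 162}\right)} = \frac{\frac{1}{-34927} + 40339}{-40181 - \left(4 - \sqrt{-56}\right)} = \frac{- \frac{1}{34927} + 40339}{-40181 - \left(4 - 2 i \sqrt{14}\right)} = \frac{1408920252}{34927 \left(-40185 + 2 i \sqrt{14}\right)}$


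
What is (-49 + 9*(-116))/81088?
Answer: -1093/81088 ≈ -0.013479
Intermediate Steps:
(-49 + 9*(-116))/81088 = (-49 - 1044)*(1/81088) = -1093*1/81088 = -1093/81088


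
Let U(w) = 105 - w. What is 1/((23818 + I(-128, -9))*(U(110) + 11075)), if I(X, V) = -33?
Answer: 1/263299950 ≈ 3.7980e-9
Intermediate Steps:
1/((23818 + I(-128, -9))*(U(110) + 11075)) = 1/((23818 - 33)*((105 - 1*110) + 11075)) = 1/(23785*((105 - 110) + 11075)) = 1/(23785*(-5 + 11075)) = 1/(23785*11070) = 1/263299950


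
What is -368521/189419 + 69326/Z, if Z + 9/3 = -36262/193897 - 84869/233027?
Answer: -296695049499907379895/15196667585805928 ≈ -19524.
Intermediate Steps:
Z = -160455578224/45183236219 (Z = -3 + (-36262/193897 - 84869/233027) = -3 - 24905869567/45183236219 = -160455578224/45183236219 ≈ -3.5512)
-368521/189419 + 69326/Z = -368521/189419 + 69326/(-160455578224/45183236219) = -368521*1/189419 + 69326*(-45183236219/160455578224) = -368521/189419 - 1566186517059197/80227789112 = -296695049499907379895/15196667585805928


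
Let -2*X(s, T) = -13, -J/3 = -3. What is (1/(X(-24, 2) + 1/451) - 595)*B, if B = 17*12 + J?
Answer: -247702883/1955 ≈ -1.2670e+5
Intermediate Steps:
J = 9 (J = -3*(-3) = 9)
X(s, T) = 13/2 (X(s, T) = -½*(-13) = 13/2)
B = 213 (B = 17*12 + 9 = 204 + 9 = 213)
(1/(X(-24, 2) + 1/451) - 595)*B = (1/(13/2 + 1/451) - 595)*213 = (1/(5865/902) - 595)*213 = (902/5865 - 595)*213 = -3488773/5865*213 = -247702883/1955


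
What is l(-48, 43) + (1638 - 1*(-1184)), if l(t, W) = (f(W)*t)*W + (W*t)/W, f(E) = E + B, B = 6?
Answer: -98362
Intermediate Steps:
f(E) = 6 + E (f(E) = E + 6 = 6 + E)
l(t, W) = t + W*t*(6 + W) (l(t, W) = ((6 + W)*t)*W + (W*t)/W = (t*(6 + W))*W + t = W*t*(6 + W) + t = t + W*t*(6 + W))
l(-48, 43) + (1638 - 1*(-1184)) = -48*(1 + 43*(6 + 43)) + (1638 - 1*(-1184)) = -48*(1 + 43*49) + (1638 + 1184) = -48*(1 + 2107) + 2822 = -48*2108 + 2822 = -101184 + 2822 = -98362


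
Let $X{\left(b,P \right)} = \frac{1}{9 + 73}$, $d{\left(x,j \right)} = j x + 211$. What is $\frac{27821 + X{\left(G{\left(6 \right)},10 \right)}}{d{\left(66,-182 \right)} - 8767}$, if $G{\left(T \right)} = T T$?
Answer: $- \frac{760441}{562192} \approx -1.3526$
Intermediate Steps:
$d{\left(x,j \right)} = 211 + j x$
$G{\left(T \right)} = T^{2}$
$X{\left(b,P \right)} = \frac{1}{82}$
$\frac{27821 + X{\left(G{\left(6 \right)},10 \right)}}{d{\left(66,-182 \right)} - 8767} = \frac{27821 + \frac{1}{82}}{\left(211 - 12012\right) - 8767} = \frac{2281323}{82 \left(\left(211 - 12012\right) - 8767\right)} = \frac{2281323}{82 \left(-11801 - 8767\right)} = \frac{2281323}{82 \left(-20568\right)} = \frac{2281323}{82} \left(- \frac{1}{20568}\right) = - \frac{760441}{562192}$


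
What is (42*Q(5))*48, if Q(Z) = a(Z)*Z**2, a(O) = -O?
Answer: -252000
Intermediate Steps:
Q(Z) = -Z**3 (Q(Z) = (-Z)*Z**2 = -Z**3)
(42*Q(5))*48 = (42*(-1*5**3))*48 = (42*(-1*125))*48 = (42*(-125))*48 = -5250*48 = -252000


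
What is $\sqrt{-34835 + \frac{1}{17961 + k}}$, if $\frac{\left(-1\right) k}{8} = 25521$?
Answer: $\frac{i \sqrt{1207835587171122}}{186207} \approx 186.64 i$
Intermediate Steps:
$k = -204168$ ($k = \left(-8\right) 25521 = -204168$)
$\sqrt{-34835 + \frac{1}{17961 + k}} = \sqrt{-34835 + \frac{1}{17961 - 204168}} = \sqrt{-34835 + \frac{1}{-186207}} = \sqrt{-34835 - \frac{1}{186207}} = \sqrt{- \frac{6486520846}{186207}} = \frac{i \sqrt{1207835587171122}}{186207}$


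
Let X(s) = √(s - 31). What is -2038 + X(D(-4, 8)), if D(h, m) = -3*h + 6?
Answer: -2038 + I*√13 ≈ -2038.0 + 3.6056*I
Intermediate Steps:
D(h, m) = 6 - 3*h
X(s) = √(-31 + s)
-2038 + X(D(-4, 8)) = -2038 + √(-31 + (6 - 3*(-4))) = -2038 + √(-31 + (6 + 12)) = -2038 + √(-31 + 18) = -2038 + √(-13) = -2038 + I*√13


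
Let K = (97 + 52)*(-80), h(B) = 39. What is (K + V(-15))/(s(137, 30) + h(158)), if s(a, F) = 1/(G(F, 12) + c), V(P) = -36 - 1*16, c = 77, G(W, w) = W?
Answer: -640502/2087 ≈ -306.90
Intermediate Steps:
K = -11920 (K = 149*(-80) = -11920)
V(P) = -52 (V(P) = -36 - 16 = -52)
s(a, F) = 1/(77 + F) (s(a, F) = 1/(F + 77) = 1/(77 + F))
(K + V(-15))/(s(137, 30) + h(158)) = (-11920 - 52)/(1/(77 + 30) + 39) = -11972/(1/107 + 39) = -11972/4174/107 = -11972*107/4174 = -640502/2087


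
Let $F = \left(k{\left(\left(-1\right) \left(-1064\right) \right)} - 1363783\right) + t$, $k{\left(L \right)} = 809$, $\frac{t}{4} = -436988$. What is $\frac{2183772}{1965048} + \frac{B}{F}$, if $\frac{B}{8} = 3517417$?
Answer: $- \frac{2020899701469}{254713288102} \approx -7.934$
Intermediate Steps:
$B = 28139336$ ($B = 8 \cdot 3517417 = 28139336$)
$t = -1747952$ ($t = 4 \left(-436988\right) = -1747952$)
$F = -3110926$ ($F = \left(809 - 1363783\right) - 1747952 = -1362974 - 1747952 = -3110926$)
$\frac{2183772}{1965048} + \frac{B}{F} = \frac{2183772}{1965048} + \frac{28139336}{-3110926} = 2183772 \cdot \frac{1}{1965048} + 28139336 \left(- \frac{1}{3110926}\right) = \frac{181981}{163754} - \frac{14069668}{1555463} = - \frac{2020899701469}{254713288102}$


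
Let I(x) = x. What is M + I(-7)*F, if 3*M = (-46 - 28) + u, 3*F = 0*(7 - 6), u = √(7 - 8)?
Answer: -74/3 + I/3 ≈ -24.667 + 0.33333*I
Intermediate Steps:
u = I (u = √(-1) = I ≈ 1.0*I)
F = 0 (F = (0*(7 - 6))/3 = (0*1)/3 = (⅓)*0 = 0)
M = -74/3 + I/3 (M = ((-46 - 28) + I)/3 = (-74 + I)/3 = -74/3 + I/3 ≈ -24.667 + 0.33333*I)
M + I(-7)*F = (-74/3 + I/3) - 7*0 = (-74/3 + I/3) + 0 = -74/3 + I/3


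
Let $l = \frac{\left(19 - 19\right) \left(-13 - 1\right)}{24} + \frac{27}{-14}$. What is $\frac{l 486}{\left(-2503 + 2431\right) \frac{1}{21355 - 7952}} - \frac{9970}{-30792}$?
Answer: $\frac{37607828953}{215544} \approx 1.7448 \cdot 10^{5}$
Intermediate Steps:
$l = - \frac{27}{14}$ ($l = 0 \left(-14\right) \frac{1}{24} + 27 \left(- \frac{1}{14}\right) = 0 \cdot \frac{1}{24} - \frac{27}{14} = 0 - \frac{27}{14} = - \frac{27}{14} \approx -1.9286$)
$\frac{l 486}{\left(-2503 + 2431\right) \frac{1}{21355 - 7952}} - \frac{9970}{-30792} = \frac{\left(- \frac{27}{14}\right) 486}{\left(-2503 + 2431\right) \frac{1}{21355 - 7952}} - \frac{9970}{-30792} = - \frac{6561}{7 \left(- \frac{72}{13403}\right)} - - \frac{4985}{15396} = - \frac{6561}{7 \left(\left(-72\right) \frac{1}{13403}\right)} + \frac{4985}{15396} = - \frac{6561}{7 \left(- \frac{72}{13403}\right)} + \frac{4985}{15396} = \left(- \frac{6561}{7}\right) \left(- \frac{13403}{72}\right) + \frac{4985}{15396} = \frac{9770787}{56} + \frac{4985}{15396} = \frac{37607828953}{215544}$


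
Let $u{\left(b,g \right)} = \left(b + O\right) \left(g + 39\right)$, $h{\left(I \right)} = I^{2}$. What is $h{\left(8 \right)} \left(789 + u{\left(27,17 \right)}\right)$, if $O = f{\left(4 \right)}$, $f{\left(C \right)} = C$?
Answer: $161600$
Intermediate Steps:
$O = 4$
$u{\left(b,g \right)} = \left(4 + b\right) \left(39 + g\right)$ ($u{\left(b,g \right)} = \left(b + 4\right) \left(g + 39\right) = \left(4 + b\right) \left(39 + g\right)$)
$h{\left(8 \right)} \left(789 + u{\left(27,17 \right)}\right) = 8^{2} \left(789 + \left(156 + 4 \cdot 17 + 39 \cdot 27 + 27 \cdot 17\right)\right) = 64 \left(789 + \left(156 + 68 + 1053 + 459\right)\right) = 64 \left(789 + 1736\right) = 64 \cdot 2525 = 161600$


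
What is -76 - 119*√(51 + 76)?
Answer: -76 - 119*√127 ≈ -1417.1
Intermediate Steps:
-76 - 119*√(51 + 76) = -76 - 119*√127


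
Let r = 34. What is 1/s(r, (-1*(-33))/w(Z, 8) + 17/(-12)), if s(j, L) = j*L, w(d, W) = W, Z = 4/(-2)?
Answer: 12/1105 ≈ 0.010860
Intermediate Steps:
Z = -2 (Z = 4*(-½) = -2)
s(j, L) = L*j
1/s(r, (-1*(-33))/w(Z, 8) + 17/(-12)) = 1/((-1*(-33)/8 + 17/(-12))*34) = 1/((33*(⅛) + 17*(-1/12))*34) = 1/((33/8 - 17/12)*34) = 1/((65/24)*34) = 1/(1105/12) = 12/1105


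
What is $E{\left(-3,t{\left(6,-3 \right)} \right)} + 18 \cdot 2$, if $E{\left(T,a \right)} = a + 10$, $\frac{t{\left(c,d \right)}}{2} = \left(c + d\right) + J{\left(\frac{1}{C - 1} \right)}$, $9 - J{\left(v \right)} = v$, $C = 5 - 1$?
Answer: $\frac{208}{3} \approx 69.333$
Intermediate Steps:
$C = 4$ ($C = 5 - 1 = 4$)
$J{\left(v \right)} = 9 - v$
$t{\left(c,d \right)} = \frac{52}{3} + 2 c + 2 d$ ($t{\left(c,d \right)} = 2 \left(\left(c + d\right) + \left(9 - \frac{1}{4 - 1}\right)\right) = 2 \left(\left(c + d\right) + \left(9 - \frac{1}{3}\right)\right) = 2 \left(\left(c + d\right) + \frac{26}{3}\right) = 2 \left(\frac{26}{3} + c + d\right) = \frac{52}{3} + 2 c + 2 d$)
$E{\left(T,a \right)} = 10 + a$
$E{\left(-3,t{\left(6,-3 \right)} \right)} + 18 \cdot 2 = \left(10 + \left(\frac{52}{3} + 2 \cdot 6 + 2 \left(-3\right)\right)\right) + 18 \cdot 2 = \left(10 + \left(\frac{52}{3} + 12 - 6\right)\right) + 36 = \left(10 + \frac{70}{3}\right) + 36 = \frac{100}{3} + 36 = \frac{208}{3}$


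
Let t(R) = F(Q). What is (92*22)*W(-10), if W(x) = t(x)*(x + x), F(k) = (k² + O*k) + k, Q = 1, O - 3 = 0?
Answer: -202400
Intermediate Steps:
O = 3 (O = 3 + 0 = 3)
F(k) = k² + 4*k (F(k) = (k² + 3*k) + k = k² + 4*k)
t(R) = 5 (t(R) = 1*(4 + 1) = 1*5 = 5)
W(x) = 10*x (W(x) = 5*(x + x) = 5*(2*x) = 10*x)
(92*22)*W(-10) = (92*22)*(10*(-10)) = 2024*(-100) = -202400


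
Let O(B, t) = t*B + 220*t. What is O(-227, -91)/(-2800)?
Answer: -91/400 ≈ -0.22750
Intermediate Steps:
O(B, t) = 220*t + B*t (O(B, t) = B*t + 220*t = 220*t + B*t)
O(-227, -91)/(-2800) = -91*(220 - 227)/(-2800) = -91*(-7)*(-1/2800) = 637*(-1/2800) = -91/400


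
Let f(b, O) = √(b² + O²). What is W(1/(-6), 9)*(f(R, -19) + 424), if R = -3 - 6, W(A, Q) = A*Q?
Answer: -636 - 3*√442/2 ≈ -667.54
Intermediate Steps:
R = -9
f(b, O) = √(O² + b²)
W(1/(-6), 9)*(f(R, -19) + 424) = (9/(-6))*(√((-19)² + (-9)²) + 424) = (-⅙*9)*(√(361 + 81) + 424) = -3*(√442 + 424)/2 = -3*(424 + √442)/2 = -636 - 3*√442/2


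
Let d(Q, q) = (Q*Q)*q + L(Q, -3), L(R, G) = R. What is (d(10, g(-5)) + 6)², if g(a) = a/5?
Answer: 7056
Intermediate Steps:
g(a) = a/5 (g(a) = a*(⅕) = a/5)
d(Q, q) = Q + q*Q² (d(Q, q) = (Q*Q)*q + Q = Q²*q + Q = q*Q² + Q = Q + q*Q²)
(d(10, g(-5)) + 6)² = (10*(1 + 10*((⅕)*(-5))) + 6)² = (10*(1 + 10*(-1)) + 6)² = (10*(1 - 10) + 6)² = (10*(-9) + 6)² = (-90 + 6)² = (-84)² = 7056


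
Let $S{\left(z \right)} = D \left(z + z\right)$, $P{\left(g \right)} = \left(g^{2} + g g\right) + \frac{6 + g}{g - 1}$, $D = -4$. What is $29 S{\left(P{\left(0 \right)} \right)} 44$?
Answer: $61248$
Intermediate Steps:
$P{\left(g \right)} = 2 g^{2} + \frac{6 + g}{-1 + g}$ ($P{\left(g \right)} = \left(g^{2} + g^{2}\right) + \frac{6 + g}{-1 + g} = 2 g^{2} + \frac{6 + g}{-1 + g}$)
$S{\left(z \right)} = - 8 z$ ($S{\left(z \right)} = - 4 \left(z + z\right) = - 4 \cdot 2 z = - 8 z$)
$29 S{\left(P{\left(0 \right)} \right)} 44 = 29 \left(- 8 \frac{6 + 0 - 2 \cdot 0^{2} + 2 \cdot 0^{3}}{-1 + 0}\right) 44 = 29 \left(- 8 \frac{6 + 0 - 0 + 2 \cdot 0}{-1}\right) 44 = 29 \left(- 8 \left(- (6 + 0 + 0 + 0)\right)\right) 44 = 29 \left(- 8 \left(\left(-1\right) 6\right)\right) 44 = 29 \left(\left(-8\right) \left(-6\right)\right) 44 = 29 \cdot 48 \cdot 44 = 1392 \cdot 44 = 61248$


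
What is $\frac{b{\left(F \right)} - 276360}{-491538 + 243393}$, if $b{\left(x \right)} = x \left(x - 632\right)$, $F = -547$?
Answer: $- \frac{122851}{82715} \approx -1.4852$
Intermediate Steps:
$b{\left(x \right)} = x \left(-632 + x\right)$
$\frac{b{\left(F \right)} - 276360}{-491538 + 243393} = \frac{- 547 \left(-632 - 547\right) - 276360}{-491538 + 243393} = \frac{\left(-547\right) \left(-1179\right) - 276360}{-248145} = \left(644913 - 276360\right) \left(- \frac{1}{248145}\right) = 368553 \left(- \frac{1}{248145}\right) = - \frac{122851}{82715}$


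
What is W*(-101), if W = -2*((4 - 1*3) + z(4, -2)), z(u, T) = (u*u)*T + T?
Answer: -6666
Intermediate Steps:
z(u, T) = T + T*u² (z(u, T) = u²*T + T = T*u² + T = T + T*u²)
W = 66 (W = -2*((4 - 1*3) - 2*(1 + 4²)) = -2*((4 - 3) - 2*(1 + 16)) = -2*(1 - 2*17) = -2*(1 - 34) = -2*(-33) = 66)
W*(-101) = 66*(-101) = -6666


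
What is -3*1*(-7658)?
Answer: 22974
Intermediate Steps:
-3*1*(-7658) = -3*(-7658) = 22974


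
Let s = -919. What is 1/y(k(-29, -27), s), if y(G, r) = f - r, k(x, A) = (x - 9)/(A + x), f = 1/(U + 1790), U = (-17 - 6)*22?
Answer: 1284/1179997 ≈ 0.0010881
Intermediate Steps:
U = -506 (U = -23*22 = -506)
f = 1/1284 (f = 1/(-506 + 1790) = 1/1284 ≈ 0.00077882)
k(x, A) = (-9 + x)/(A + x)
y(G, r) = 1/1284 - r
1/y(k(-29, -27), s) = 1/(1/1284 - 1*(-919)) = 1/(1/1284 + 919) = 1/(1179997/1284) = 1284/1179997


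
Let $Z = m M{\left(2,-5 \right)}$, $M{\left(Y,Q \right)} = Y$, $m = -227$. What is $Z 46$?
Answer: $-20884$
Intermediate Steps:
$Z = -454$ ($Z = \left(-227\right) 2 = -454$)
$Z 46 = \left(-454\right) 46 = -20884$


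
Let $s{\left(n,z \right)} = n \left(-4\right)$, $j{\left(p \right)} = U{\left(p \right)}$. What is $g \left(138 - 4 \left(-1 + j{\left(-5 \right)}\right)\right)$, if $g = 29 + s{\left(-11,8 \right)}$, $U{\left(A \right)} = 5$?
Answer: $8906$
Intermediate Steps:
$j{\left(p \right)} = 5$
$s{\left(n,z \right)} = - 4 n$
$g = 73$ ($g = 29 - -44 = 29 + 44 = 73$)
$g \left(138 - 4 \left(-1 + j{\left(-5 \right)}\right)\right) = 73 \left(138 - 4 \left(-1 + 5\right)\right) = 73 \left(138 - 16\right) = 73 \cdot 122 = 8906$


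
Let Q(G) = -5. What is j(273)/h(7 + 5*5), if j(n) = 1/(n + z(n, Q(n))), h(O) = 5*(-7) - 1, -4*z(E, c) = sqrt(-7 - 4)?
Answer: -364/3577425 - I*sqrt(11)/10732275 ≈ -0.00010175 - 3.0903e-7*I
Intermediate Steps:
z(E, c) = -I*sqrt(11)/4 (z(E, c) = -sqrt(-7 - 4)/4 = -I*sqrt(11)/4)
h(O) = -36 (h(O) = -35 - 1 = -36)
j(n) = 1/(n - I*sqrt(11)/4)
j(273)/h(7 + 5*5) = (4/(4*273 - I*sqrt(11)))/(-36) = (4/(1092 - I*sqrt(11)))*(-1/36) = -1/(9*(1092 - I*sqrt(11)))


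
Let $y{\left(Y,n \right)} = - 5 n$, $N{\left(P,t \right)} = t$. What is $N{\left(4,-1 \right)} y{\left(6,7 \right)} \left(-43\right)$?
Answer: $-1505$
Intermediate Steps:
$N{\left(4,-1 \right)} y{\left(6,7 \right)} \left(-43\right) = - \left(-5\right) 7 \left(-43\right) = \left(-1\right) \left(-35\right) \left(-43\right) = 35 \left(-43\right) = -1505$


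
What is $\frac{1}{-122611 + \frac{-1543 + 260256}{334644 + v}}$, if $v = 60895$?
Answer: $- \frac{395539}{48497173616} \approx -8.1559 \cdot 10^{-6}$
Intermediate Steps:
$\frac{1}{-122611 + \frac{-1543 + 260256}{334644 + v}} = \frac{1}{-122611 + \frac{-1543 + 260256}{334644 + 60895}} = \frac{1}{-122611 + \frac{258713}{395539}} = \frac{1}{- \frac{48497173616}{395539}} = - \frac{395539}{48497173616}$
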